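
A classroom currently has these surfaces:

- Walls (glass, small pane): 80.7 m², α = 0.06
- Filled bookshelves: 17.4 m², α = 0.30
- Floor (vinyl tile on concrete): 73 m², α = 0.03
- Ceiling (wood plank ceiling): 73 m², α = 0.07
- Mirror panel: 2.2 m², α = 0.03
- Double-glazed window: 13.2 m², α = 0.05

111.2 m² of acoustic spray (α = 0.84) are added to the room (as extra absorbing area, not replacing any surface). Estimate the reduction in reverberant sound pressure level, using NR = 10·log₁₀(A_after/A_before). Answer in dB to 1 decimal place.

Summing Sᵢαᵢ: 4.842 + 5.220 + 2.190 + 5.110 + 0.066 + 0.660 → A_before = 18.088 sabins.
Added absorption = 111.2 × 0.84 = 93.408 sabins.
A_after = 18.088 + 93.408 = 111.496 sabins.
NR = 10·log₁₀(111.496/18.088) = 7.9 dB.

7.9 dB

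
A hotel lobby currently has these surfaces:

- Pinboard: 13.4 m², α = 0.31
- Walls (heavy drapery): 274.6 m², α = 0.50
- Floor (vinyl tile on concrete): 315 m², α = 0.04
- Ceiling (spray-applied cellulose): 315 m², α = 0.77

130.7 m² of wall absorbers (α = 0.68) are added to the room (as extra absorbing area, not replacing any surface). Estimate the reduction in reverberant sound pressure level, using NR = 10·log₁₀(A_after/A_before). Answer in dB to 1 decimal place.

A_before = Σ Sᵢαᵢ = 13.4·0.31 + 274.6·0.50 + 315·0.04 + 315·0.77 = 396.604 sabins.
Treatment contributes 130.7·0.68 = 88.876 sabins.
A_after = 396.604 + 88.876 = 485.480 sabins.
Reduction = 10 log₁₀(A_after/A_before) = 10 log₁₀(1.2241) = 0.9 dB.

0.9 dB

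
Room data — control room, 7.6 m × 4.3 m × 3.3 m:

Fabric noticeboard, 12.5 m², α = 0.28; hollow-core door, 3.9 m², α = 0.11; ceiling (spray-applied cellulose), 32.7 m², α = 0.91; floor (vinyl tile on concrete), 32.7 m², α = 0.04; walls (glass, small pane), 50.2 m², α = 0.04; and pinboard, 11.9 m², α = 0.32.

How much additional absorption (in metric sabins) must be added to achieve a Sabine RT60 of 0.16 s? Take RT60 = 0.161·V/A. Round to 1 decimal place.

67.7 sabins

Equivalent absorption area: A₁ = 12.5·0.28 + 3.9·0.11 + 32.7·0.91 + 32.7·0.04 + 50.2·0.04 + 11.9·0.32 = 40.810 m².
V = 107.844 m³. Required absorption A₂ = 0.161 × 107.844 / 0.16 = 108.518 sabins.
Shortfall: 108.518 − 40.810 = 67.7 sabins.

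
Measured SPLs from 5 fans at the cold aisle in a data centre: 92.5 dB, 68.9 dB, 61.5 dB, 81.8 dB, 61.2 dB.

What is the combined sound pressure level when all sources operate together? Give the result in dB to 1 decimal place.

Converting to relative power and adding: 10^(92.5/10) + 10^(68.9/10) + 10^(61.5/10) + 10^(81.8/10) + 10^(61.2/10) = 1.94e+09.
L_total = 10·log₁₀(1.94e+09) = 92.9 dB.

92.9 dB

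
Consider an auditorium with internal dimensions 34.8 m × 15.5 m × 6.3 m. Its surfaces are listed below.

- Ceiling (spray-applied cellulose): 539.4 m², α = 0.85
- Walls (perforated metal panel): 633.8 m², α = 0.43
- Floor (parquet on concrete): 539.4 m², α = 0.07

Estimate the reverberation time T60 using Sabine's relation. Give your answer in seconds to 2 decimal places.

0.71 sec

Summing Sᵢαᵢ: 458.490 + 272.534 + 37.758 → A = 768.782 sabins.
Room volume: 3398.22 m³.
T = 0.161 V/A = 0.161·3398.22/768.782 = 0.71 s.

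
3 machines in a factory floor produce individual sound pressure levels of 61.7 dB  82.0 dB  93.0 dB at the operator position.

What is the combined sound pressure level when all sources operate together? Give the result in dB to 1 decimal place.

Converting to relative power and adding: 10^(61.7/10) + 10^(82.0/10) + 10^(93.0/10) = 2.155e+09.
Combined level = 10 log₁₀(2.155e+09) = 93.3 dB.

93.3 dB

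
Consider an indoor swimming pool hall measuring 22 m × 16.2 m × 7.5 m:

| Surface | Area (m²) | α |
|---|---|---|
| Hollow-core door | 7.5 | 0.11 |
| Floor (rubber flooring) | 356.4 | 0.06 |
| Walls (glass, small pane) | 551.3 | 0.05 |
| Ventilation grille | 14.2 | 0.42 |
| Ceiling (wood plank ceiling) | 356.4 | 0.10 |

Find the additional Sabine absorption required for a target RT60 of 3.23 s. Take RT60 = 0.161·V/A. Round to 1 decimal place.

Equivalent absorption area: A₁ = 7.5*0.11 + 356.4*0.06 + 551.3*0.05 + 14.2*0.42 + 356.4*0.10 = 91.378 m².
Target A₂ = 0.161·2673/3.23 = 133.236 sabins (V = 2673 m³).
Shortfall: 133.236 − 91.378 = 41.9 sabins.

41.9 sabins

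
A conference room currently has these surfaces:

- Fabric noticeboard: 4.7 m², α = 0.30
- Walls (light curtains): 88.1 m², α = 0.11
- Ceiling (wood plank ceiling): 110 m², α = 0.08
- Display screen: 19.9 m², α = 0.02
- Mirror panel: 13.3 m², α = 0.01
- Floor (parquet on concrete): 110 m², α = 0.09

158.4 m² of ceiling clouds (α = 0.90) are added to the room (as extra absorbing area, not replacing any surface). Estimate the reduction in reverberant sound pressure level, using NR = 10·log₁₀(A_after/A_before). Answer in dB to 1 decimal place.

Summing Sᵢαᵢ: 1.410 + 9.691 + 8.800 + 0.398 + 0.133 + 9.900 → A_before = 30.332 sabins.
Added absorption = 158.4 × 0.90 = 142.560 sabins.
New total A_after = 172.892 sabins.
Reduction = 10 log₁₀(A_after/A_before) = 10 log₁₀(5.7000) = 7.6 dB.

7.6 dB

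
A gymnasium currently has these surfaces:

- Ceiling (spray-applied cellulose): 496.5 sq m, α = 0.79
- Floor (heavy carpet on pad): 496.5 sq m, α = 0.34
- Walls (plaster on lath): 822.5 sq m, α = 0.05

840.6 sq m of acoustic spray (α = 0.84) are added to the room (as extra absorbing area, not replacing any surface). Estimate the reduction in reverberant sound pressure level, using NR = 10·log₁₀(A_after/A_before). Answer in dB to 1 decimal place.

A_before = Σ Sᵢαᵢ = 496.5×0.79 + 496.5×0.34 + 822.5×0.05 = 602.170 sabins.
Added absorption = 840.6 × 0.84 = 706.104 sabins.
New total A_after = 1308.274 sabins.
NR = 10·log₁₀(1308.274/602.170) = 3.4 dB.

3.4 dB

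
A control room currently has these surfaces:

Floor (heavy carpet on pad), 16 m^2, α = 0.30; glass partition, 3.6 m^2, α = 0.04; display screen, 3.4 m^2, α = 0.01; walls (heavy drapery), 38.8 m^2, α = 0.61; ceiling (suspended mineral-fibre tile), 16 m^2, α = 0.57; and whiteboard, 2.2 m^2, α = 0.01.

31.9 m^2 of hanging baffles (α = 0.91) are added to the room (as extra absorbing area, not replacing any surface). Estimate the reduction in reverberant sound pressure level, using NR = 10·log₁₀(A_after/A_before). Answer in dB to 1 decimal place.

2.5 dB

Total absorption A_before = 16*0.30 + 3.6*0.04 + 3.4*0.01 + 38.8*0.61 + 16*0.57 + 2.2*0.01
  = 4.800 + 0.144 + 0.034 + 23.668 + 9.120 + 0.022 = 37.788 m^2 sabins.
Treatment contributes 31.9·0.91 = 29.029 sabins.
A_after = 37.788 + 29.029 = 66.817 sabins.
Reduction = 10 log₁₀(A_after/A_before) = 10 log₁₀(1.7682) = 2.5 dB.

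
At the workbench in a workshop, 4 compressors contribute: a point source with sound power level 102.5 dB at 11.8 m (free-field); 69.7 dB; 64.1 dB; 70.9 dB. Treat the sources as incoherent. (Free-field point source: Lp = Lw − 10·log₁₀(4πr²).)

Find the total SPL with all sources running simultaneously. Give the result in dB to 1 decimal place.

Source at 11.8 m: Lp = 102.5 − 10·log₁₀(4π·11.8²) = 102.5 − 10·log₁₀(1749.741) = 70.1 dB.
Converting to relative power and adding: 10^(70.1/10) + 10^(69.7/10) + 10^(64.1/10) + 10^(70.9/10) = 3.444e+07.
L_total = 10·log₁₀(3.444e+07) = 75.4 dB.

75.4 dB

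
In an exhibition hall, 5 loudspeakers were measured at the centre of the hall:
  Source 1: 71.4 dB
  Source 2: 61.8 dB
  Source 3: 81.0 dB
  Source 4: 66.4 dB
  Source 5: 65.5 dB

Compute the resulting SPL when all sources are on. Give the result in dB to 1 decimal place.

Σ 10^(Lᵢ/10) = 1.491e+08.
L_total = 10·log₁₀(1.491e+08) = 81.7 dB.

81.7 dB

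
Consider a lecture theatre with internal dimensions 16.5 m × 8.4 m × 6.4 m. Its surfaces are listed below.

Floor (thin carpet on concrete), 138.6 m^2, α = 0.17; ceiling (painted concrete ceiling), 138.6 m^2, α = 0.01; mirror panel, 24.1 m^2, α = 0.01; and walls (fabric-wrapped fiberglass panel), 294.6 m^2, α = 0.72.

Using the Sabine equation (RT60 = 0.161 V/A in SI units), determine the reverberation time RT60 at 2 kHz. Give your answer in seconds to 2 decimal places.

Summing Sᵢαᵢ: 23.562 + 1.386 + 0.241 + 212.112 → A = 237.301 sabins.
Room volume: 887.04 m³.
RT60 = 0.161 · V / A = 0.161 × 887.04 / 237.301 = 0.60 s.

0.60 s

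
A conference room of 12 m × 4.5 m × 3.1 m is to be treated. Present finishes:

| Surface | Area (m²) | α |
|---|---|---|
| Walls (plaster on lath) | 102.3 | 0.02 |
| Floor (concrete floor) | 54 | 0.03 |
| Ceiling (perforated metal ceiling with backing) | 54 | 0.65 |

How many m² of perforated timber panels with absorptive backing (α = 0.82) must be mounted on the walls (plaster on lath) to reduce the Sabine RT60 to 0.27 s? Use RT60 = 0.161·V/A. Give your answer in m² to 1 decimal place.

76.3

A₁ = Σ Sᵢαᵢ = 102.3×0.02 + 54×0.03 + 54×0.65 = 38.766 sabins.
V = 167.4 m³. Target absorption A₂ = 0.161 × 167.4 / 0.27 = 99.820 sabins.
ΔA needed = 99.820 − 38.766 = 61.054 sabins.
Each m² of panel replacing the walls (plaster on lath) adds (0.82 − 0.02) = 0.80 sabins.
Panel area = 61.054 / 0.80 = 76.3 m².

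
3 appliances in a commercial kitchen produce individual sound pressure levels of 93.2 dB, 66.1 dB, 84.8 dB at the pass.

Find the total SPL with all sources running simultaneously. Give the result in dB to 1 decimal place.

Σ 10^(Lᵢ/10) = 2.395e+09.
L_total = 10·log₁₀(2.395e+09) = 93.8 dB.

93.8 dB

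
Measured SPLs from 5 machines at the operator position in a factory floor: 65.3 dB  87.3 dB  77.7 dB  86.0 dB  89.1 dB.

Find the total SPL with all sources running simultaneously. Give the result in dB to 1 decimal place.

92.6 dB

Σ 10^(Lᵢ/10) = 1.81e+09.
Combined level = 10 log₁₀(1.81e+09) = 92.6 dB.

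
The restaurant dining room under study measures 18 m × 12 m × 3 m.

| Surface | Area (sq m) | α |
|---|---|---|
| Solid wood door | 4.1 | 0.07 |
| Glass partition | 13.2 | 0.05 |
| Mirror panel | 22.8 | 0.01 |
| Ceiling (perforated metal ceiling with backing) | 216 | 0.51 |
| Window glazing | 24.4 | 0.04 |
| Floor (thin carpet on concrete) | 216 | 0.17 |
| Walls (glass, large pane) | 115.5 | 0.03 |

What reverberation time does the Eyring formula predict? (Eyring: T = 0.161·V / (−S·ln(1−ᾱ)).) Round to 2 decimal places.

0.59 sec

Total surface area S = 4.1 + 13.2 + 22.8 + 216 + 24.4 + 216 + 115.5 = 612.0 sq m.
Σ(Sᵢαᵢ) = 4.1×0.07 + 13.2×0.05 + 22.8×0.01 + 216×0.51 + 24.4×0.04 + 216×0.17 + 115.5×0.03 = 152.496.
Mean coefficient ᾱ = A/S = 0.2492.
Eyring denominator: −S ln(1−ᾱ) = 175.409.
V = 18 × 12 × 3 = 648 m³.
T = 0.161·V/[−S·ln(1−ᾱ)] = 0.161·648/175.409 = 0.59 s.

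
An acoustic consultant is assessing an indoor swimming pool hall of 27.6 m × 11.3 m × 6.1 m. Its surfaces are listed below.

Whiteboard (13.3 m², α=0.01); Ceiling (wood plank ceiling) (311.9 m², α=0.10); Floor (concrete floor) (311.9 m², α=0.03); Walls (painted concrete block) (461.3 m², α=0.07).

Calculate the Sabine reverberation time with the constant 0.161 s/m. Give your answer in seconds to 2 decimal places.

4.20 sec

Total absorption A = 13.3*0.01 + 311.9*0.10 + 311.9*0.03 + 461.3*0.07
  = 0.133 + 31.190 + 9.357 + 32.291 = 72.971 m² sabins.
Room volume: 1902.468 m³.
T = 0.161 V/A = 0.161·1902.468/72.971 = 4.20 s.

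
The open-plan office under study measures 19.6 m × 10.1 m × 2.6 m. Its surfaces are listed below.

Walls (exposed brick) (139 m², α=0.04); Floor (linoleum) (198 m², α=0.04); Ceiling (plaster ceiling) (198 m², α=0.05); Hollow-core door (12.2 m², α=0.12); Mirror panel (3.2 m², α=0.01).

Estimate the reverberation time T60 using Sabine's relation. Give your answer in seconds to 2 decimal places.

3.33 sec

Total absorption A = 139·0.04 + 198·0.04 + 198·0.05 + 12.2·0.12 + 3.2·0.01
  = 5.560 + 7.920 + 9.900 + 1.464 + 0.032 = 24.876 m² sabins.
V = 19.6·10.1·2.6 = 514.696 m³.
Sabine: RT60 = 0.161 × 514.696 / 24.876 = 3.33 s.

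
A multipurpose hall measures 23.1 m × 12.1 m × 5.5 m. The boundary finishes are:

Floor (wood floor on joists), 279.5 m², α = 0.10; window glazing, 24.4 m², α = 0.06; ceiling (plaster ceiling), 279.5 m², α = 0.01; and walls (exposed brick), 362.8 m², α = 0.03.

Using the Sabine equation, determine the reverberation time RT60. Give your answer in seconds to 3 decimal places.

5.744 seconds

Summing Sᵢαᵢ: 27.950 + 1.464 + 2.795 + 10.884 → A = 43.093 sabins.
Volume V = 23.1 × 12.1 × 5.5 = 1537.305 m³.
T = 0.161 V/A = 0.161·1537.305/43.093 = 5.744 s.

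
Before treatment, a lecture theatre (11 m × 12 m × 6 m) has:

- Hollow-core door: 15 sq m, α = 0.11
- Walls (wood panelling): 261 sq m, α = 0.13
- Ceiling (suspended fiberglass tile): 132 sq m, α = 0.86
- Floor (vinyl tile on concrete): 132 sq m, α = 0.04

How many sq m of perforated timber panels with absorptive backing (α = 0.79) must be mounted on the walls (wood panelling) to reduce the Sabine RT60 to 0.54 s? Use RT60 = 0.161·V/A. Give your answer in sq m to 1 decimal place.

123.9

Equivalent absorption area: A₁ = 15×0.11 + 261×0.13 + 132×0.86 + 132×0.04 = 154.380 sq m.
Required A₂ = 0.161·792/0.54 = 236.133 sabins.
Absorption to add: 236.133 − 154.380 = 81.753 sabins.
Net gain per sq m: Δα = 0.79 − 0.13 = 0.66.
Area = ΔA/Δα = 81.753/0.66 = 123.9 sq m.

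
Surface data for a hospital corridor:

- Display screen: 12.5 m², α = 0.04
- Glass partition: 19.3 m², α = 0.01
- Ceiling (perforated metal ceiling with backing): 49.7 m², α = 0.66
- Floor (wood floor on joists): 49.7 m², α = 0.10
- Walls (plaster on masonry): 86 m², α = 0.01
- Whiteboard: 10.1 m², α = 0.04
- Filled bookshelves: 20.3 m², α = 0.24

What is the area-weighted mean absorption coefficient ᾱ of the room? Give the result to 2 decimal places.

Total surface area S = 247.6 m².
Σ(Sᵢαᵢ) = 12.5*0.04 + 19.3*0.01 + 49.7*0.66 + 49.7*0.10 + 86*0.01 + 10.1*0.04 + 20.3*0.24 = 44.601.
ᾱ = A/S = 0.18.

0.18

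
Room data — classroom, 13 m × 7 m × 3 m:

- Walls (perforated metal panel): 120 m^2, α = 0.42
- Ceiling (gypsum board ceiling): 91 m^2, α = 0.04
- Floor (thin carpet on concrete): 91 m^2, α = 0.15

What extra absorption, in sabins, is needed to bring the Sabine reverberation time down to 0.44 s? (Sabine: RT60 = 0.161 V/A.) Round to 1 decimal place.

32.2 sabins

Equivalent absorption area: A₁ = 120·0.42 + 91·0.04 + 91·0.15 = 67.690 m^2.
V = 273 m³. Required absorption A₂ = 0.161 × 273 / 0.44 = 99.893 sabins.
Shortfall: 99.893 − 67.690 = 32.2 sabins.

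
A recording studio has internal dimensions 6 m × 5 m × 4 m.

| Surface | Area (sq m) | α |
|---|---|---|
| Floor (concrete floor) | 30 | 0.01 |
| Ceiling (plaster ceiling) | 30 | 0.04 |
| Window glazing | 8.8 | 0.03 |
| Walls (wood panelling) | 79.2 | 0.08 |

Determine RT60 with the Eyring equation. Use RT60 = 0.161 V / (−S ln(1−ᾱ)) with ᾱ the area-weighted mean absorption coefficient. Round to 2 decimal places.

2.32 s

Total surface area S = 30 + 30 + 8.8 + 79.2 = 148.0 sq m.
Absorption A = 30×0.01 + 30×0.04 + 8.8×0.03 + 79.2×0.08 = 8.100 sabins.
Mean coefficient ᾱ = A/S = 0.0547.
Eyring denominator: −S ln(1−ᾱ) = 8.325.
V = 6 × 5 × 4 = 120 m³.
T = 0.161·V/[−S·ln(1−ᾱ)] = 0.161·120/8.325 = 2.32 s.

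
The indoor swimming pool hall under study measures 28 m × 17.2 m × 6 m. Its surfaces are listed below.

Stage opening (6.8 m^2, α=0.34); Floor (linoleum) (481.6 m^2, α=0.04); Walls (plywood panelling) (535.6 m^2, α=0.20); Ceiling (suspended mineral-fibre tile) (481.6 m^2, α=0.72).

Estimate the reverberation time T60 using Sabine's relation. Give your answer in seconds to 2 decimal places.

0.98 seconds

Summing Sᵢαᵢ: 2.312 + 19.264 + 107.120 + 346.752 → A = 475.448 sabins.
Room volume: 2889.6 m³.
T = 0.161 V/A = 0.161·2889.6/475.448 = 0.98 s.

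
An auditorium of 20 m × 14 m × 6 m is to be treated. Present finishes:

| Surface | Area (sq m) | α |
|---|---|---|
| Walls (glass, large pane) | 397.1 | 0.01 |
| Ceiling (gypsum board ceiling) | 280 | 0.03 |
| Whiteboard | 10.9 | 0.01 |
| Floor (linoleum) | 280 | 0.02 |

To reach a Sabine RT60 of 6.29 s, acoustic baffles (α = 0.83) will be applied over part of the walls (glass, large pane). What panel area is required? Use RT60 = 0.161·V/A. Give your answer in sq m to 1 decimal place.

Equivalent absorption area: A₁ = 397.1·0.01 + 280·0.03 + 10.9·0.01 + 280·0.02 = 18.080 sq m.
V = 1680 m³. Target absorption A₂ = 0.161 × 1680 / 6.29 = 43.002 sabins.
Absorption to add: 43.002 − 18.080 = 24.922 sabins.
Each sq m of panel replacing the walls (glass, large pane) adds (0.83 − 0.01) = 0.82 sabins.
Area = ΔA/Δα = 24.922/0.82 = 30.4 sq m.

30.4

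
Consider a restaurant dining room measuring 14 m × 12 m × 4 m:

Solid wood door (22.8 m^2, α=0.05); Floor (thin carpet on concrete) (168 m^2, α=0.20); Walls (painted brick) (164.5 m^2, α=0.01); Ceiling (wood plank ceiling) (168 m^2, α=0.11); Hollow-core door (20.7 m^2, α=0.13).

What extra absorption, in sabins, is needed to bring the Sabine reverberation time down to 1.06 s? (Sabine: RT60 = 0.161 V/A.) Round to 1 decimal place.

A₁ = Σ Sᵢαᵢ = 22.8×0.05 + 168×0.20 + 164.5×0.01 + 168×0.11 + 20.7×0.13 = 57.556 sabins.
V = 672 m³. Required absorption A₂ = 0.161 × 672 / 1.06 = 102.068 sabins.
Additional absorption ΔA = 102.068 − 57.556 = 44.5 sabins.

44.5 sabins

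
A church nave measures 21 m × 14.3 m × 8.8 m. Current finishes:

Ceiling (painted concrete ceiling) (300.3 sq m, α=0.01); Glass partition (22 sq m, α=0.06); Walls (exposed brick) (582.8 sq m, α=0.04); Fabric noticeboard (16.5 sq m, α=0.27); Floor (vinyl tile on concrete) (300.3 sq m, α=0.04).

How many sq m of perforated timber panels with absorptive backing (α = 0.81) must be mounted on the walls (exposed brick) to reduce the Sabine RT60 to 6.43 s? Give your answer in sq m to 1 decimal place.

Equivalent absorption area: A₁ = 300.3×0.01 + 22×0.06 + 582.8×0.04 + 16.5×0.27 + 300.3×0.04 = 44.102 sq m.
Required A₂ = 0.161·2642.64/6.43 = 66.169 sabins.
ΔA needed = 66.169 − 44.102 = 22.067 sabins.
Net gain per sq m: Δα = 0.81 − 0.04 = 0.77.
Area = ΔA/Δα = 22.067/0.77 = 28.7 sq m.

28.7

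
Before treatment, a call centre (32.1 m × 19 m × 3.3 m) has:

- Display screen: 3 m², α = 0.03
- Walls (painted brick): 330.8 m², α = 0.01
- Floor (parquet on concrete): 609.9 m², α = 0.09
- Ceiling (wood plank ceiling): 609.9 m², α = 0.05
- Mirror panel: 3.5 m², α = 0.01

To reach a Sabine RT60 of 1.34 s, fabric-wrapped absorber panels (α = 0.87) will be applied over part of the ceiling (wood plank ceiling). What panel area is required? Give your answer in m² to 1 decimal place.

Total absorption A₁ = 3*0.03 + 330.8*0.01 + 609.9*0.09 + 609.9*0.05 + 3.5*0.01
  = 0.090 + 3.308 + 54.891 + 30.495 + 0.035 = 88.819 m² sabins.
V = 2012.67 m³. Target absorption A₂ = 0.161 × 2012.67 / 1.34 = 241.821 sabins.
ΔA needed = 241.821 − 88.819 = 153.002 sabins.
Net gain per m²: Δα = 0.87 − 0.05 = 0.82.
Panel area = 153.002 / 0.82 = 186.6 m².

186.6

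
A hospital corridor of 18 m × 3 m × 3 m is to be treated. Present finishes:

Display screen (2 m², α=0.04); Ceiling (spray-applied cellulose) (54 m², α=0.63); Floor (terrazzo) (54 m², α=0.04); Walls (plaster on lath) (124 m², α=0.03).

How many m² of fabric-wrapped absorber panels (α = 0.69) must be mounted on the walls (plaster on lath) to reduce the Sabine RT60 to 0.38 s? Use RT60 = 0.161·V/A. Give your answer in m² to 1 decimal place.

Summing Sᵢαᵢ: 0.080 + 34.020 + 2.160 + 3.720 → A₁ = 39.980 sabins.
V = 162 m³. Target absorption A₂ = 0.161 × 162 / 0.38 = 68.637 sabins.
ΔA needed = 68.637 − 39.980 = 28.657 sabins.
Net gain per m²: Δα = 0.69 − 0.03 = 0.66.
Area = ΔA/Δα = 28.657/0.66 = 43.4 m².

43.4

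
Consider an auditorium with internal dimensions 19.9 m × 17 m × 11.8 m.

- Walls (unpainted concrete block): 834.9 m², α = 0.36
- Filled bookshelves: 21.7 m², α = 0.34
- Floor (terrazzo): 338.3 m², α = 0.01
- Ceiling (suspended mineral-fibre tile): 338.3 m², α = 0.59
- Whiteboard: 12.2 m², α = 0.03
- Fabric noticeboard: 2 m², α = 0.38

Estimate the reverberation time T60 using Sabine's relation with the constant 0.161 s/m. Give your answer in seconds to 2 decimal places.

Equivalent absorption area: A = 834.9·0.36 + 21.7·0.34 + 338.3·0.01 + 338.3·0.59 + 12.2·0.03 + 2·0.38 = 512.048 m².
Room volume: 3991.94 m³.
Sabine: RT60 = 0.161 × 3991.94 / 512.048 = 1.26 s.

1.26 sec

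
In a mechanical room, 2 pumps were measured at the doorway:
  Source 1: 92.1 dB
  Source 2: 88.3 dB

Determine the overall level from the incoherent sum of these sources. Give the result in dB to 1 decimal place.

93.6 dB

Converting to relative power and adding: 10^(92.1/10) + 10^(88.3/10) = 2.298e+09.
L_total = 10·log₁₀(2.298e+09) = 93.6 dB.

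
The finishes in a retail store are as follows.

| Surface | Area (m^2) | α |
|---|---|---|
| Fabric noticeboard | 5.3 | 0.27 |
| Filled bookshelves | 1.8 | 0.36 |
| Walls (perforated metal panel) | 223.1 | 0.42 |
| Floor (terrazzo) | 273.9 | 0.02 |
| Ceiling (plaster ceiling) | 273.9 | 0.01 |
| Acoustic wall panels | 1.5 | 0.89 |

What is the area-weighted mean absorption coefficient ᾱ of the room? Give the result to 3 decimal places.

Total surface area S = 779.5 m^2.
A = 5.3×0.27 + 1.8×0.36 + 223.1×0.42 + 273.9×0.02 + 273.9×0.01 + 1.5×0.89 = 105.333 sabins.
ᾱ = A/S = 0.135.

0.135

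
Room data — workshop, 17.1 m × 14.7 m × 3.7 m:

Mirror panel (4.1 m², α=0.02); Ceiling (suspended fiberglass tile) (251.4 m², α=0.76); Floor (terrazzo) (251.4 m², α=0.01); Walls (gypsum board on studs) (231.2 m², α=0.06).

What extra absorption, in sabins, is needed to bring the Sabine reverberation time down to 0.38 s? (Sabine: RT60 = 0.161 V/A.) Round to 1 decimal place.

Summing Sᵢαᵢ: 0.082 + 191.064 + 2.514 + 13.872 → A₁ = 207.532 sabins.
Target A₂ = 0.161·930.069/0.38 = 394.056 sabins (V = 930.069 m³).
Additional absorption ΔA = 394.056 − 207.532 = 186.5 sabins.

186.5 sabins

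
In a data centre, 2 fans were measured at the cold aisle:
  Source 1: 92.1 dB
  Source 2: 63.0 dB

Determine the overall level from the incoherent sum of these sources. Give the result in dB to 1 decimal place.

92.1 dB

Converting to relative power and adding: 10^(92.1/10) + 10^(63.0/10) = 1.624e+09.
Combined level = 10 log₁₀(1.624e+09) = 92.1 dB.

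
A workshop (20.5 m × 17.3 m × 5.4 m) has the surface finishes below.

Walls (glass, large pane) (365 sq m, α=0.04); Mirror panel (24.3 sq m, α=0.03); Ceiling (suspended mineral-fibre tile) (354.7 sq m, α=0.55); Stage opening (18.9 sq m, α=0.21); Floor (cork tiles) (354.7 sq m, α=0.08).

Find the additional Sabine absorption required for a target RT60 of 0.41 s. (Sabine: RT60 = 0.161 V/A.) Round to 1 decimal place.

Equivalent absorption area: A₁ = 365×0.04 + 24.3×0.03 + 354.7×0.55 + 18.9×0.21 + 354.7×0.08 = 242.759 sq m.
Target A₂ = 0.161·1915.11/0.41 = 752.031 sabins (V = 1915.11 m³).
Shortfall: 752.031 − 242.759 = 509.3 sabins.

509.3 sabins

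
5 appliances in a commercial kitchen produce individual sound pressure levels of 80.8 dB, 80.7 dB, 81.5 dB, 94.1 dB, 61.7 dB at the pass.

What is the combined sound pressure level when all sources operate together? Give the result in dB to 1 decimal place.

Σ 10^(Lᵢ/10) = 2.951e+09.
L_total = 10·log₁₀(2.951e+09) = 94.7 dB.

94.7 dB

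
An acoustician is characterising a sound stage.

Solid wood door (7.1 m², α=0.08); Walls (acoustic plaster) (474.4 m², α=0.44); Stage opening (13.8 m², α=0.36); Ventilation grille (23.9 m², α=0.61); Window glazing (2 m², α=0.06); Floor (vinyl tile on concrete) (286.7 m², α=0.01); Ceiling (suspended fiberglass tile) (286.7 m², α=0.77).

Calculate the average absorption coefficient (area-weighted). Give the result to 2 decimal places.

0.41

Total surface area S = 1094.6 m².
Σ(Sᵢαᵢ) = 7.1*0.08 + 474.4*0.44 + 13.8*0.36 + 23.9*0.61 + 2*0.06 + 286.7*0.01 + 286.7*0.77 = 452.597.
ᾱ = 452.597 / 1094.6 = 0.41.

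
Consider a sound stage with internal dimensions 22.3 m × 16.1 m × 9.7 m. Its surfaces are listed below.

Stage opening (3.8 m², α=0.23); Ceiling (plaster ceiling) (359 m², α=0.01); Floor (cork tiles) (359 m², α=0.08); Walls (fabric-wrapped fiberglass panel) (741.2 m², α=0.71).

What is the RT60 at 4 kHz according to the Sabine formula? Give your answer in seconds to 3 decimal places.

A = Σ Sᵢαᵢ = 3.8*0.23 + 359*0.01 + 359*0.08 + 741.2*0.71 = 559.436 sabins.
Volume V = 22.3 × 16.1 × 9.7 = 3482.591 m³.
Sabine: RT60 = 0.161 × 3482.591 / 559.436 = 1.002 s.

1.002 s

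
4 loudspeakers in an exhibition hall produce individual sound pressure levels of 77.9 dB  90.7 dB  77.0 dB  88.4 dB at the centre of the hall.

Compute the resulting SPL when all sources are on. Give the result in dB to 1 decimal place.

93.0 dB

Sum in the linear (power) domain: Σ 10^(Lᵢ/10) = 10^(77.9/10) + 10^(90.7/10) + 10^(77.0/10) + 10^(88.4/10) = 1.979e+09.
Back to dB: 10·log₁₀ Σ = 93.0 dB.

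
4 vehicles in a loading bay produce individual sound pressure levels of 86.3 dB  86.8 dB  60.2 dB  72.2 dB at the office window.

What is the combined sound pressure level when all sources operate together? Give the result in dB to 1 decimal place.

89.7 dB

Σ 10^(Lᵢ/10) = 9.229e+08.
Combined level = 10 log₁₀(9.229e+08) = 89.7 dB.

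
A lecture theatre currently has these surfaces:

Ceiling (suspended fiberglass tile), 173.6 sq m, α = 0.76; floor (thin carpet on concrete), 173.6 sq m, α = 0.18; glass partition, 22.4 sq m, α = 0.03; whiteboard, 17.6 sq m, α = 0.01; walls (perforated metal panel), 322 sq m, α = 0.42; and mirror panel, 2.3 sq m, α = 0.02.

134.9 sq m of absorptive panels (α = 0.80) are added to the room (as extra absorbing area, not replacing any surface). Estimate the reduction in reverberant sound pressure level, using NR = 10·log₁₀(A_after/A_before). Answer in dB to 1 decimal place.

Equivalent absorption area: A_before = 173.6×0.76 + 173.6×0.18 + 22.4×0.03 + 17.6×0.01 + 322×0.42 + 2.3×0.02 = 299.318 sq m.
Treatment contributes 134.9·0.80 = 107.920 sabins.
New total A_after = 407.238 sabins.
NR = 10·log₁₀(407.238/299.318) = 1.3 dB.

1.3 dB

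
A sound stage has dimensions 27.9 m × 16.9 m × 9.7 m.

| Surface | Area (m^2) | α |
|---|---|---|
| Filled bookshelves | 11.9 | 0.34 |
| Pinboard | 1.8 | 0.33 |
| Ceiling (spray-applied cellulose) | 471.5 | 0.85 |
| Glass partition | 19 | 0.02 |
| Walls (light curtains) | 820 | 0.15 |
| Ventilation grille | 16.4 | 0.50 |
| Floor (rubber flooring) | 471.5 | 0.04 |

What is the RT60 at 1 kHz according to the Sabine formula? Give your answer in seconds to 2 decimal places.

1.32 s

Equivalent absorption area: A = 11.9×0.34 + 1.8×0.33 + 471.5×0.85 + 19×0.02 + 820×0.15 + 16.4×0.50 + 471.5×0.04 = 555.855 m^2.
Room volume: 4573.647 m³.
T = 0.161 V/A = 0.161·4573.647/555.855 = 1.32 s.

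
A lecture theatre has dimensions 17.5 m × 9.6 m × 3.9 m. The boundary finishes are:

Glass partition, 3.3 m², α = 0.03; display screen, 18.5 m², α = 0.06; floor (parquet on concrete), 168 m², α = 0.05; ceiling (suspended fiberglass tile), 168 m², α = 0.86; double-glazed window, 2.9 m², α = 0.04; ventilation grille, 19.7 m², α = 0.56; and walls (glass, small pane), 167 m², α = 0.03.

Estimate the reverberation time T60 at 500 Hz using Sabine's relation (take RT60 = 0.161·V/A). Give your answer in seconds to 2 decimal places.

Total absorption A = 3.3×0.03 + 18.5×0.06 + 168×0.05 + 168×0.86 + 2.9×0.04 + 19.7×0.56 + 167×0.03
  = 0.099 + 1.110 + 8.400 + 144.480 + 0.116 + 11.032 + 5.010 = 170.247 m² sabins.
Volume V = 17.5 × 9.6 × 3.9 = 655.2 m³.
RT60 = 0.161 · V / A = 0.161 × 655.2 / 170.247 = 0.62 s.

0.62 seconds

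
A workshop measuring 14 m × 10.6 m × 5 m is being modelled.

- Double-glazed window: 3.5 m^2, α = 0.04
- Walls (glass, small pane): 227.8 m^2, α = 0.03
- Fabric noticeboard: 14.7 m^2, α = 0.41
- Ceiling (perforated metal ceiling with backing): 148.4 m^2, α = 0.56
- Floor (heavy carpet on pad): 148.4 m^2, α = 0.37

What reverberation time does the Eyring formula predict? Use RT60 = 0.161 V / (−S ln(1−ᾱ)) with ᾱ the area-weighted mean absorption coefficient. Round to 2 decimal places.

Total surface area S = 3.5 + 227.8 + 14.7 + 148.4 + 148.4 = 542.8 m^2.
Σ(Sᵢαᵢ) = 3.5×0.04 + 227.8×0.03 + 14.7×0.41 + 148.4×0.56 + 148.4×0.37 = 151.013.
Mean coefficient ᾱ = A/S = 0.2782.
Eyring denominator: −S ln(1−ᾱ) = 176.957.
V = 14 × 10.6 × 5 = 742 m³.
RT60 = 0.161 × 742 / 176.957 = 0.68 s.

0.68 seconds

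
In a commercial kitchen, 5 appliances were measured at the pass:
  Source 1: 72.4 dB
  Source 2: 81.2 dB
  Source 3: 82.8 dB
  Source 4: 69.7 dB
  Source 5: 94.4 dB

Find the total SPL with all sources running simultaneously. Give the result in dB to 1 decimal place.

Sum in the linear (power) domain: Σ 10^(Lᵢ/10) = 10^(72.4/10) + 10^(81.2/10) + 10^(82.8/10) + 10^(69.7/10) + 10^(94.4/10) = 3.103e+09.
Back to dB: 10·log₁₀ Σ = 94.9 dB.

94.9 dB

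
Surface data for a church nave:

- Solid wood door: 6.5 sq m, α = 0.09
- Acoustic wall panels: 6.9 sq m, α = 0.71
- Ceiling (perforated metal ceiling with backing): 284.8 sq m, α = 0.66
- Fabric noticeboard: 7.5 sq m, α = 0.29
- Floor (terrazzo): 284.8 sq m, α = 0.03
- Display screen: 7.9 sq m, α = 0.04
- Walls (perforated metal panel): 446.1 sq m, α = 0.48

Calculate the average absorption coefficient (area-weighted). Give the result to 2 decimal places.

Total surface area S = 1044.5 sq m.
A = 6.5·0.09 + 6.9·0.71 + 284.8·0.66 + 7.5·0.29 + 284.8·0.03 + 7.9·0.04 + 446.1·0.48 = 418.615 sabins.
ᾱ = A/S = 0.40.

0.40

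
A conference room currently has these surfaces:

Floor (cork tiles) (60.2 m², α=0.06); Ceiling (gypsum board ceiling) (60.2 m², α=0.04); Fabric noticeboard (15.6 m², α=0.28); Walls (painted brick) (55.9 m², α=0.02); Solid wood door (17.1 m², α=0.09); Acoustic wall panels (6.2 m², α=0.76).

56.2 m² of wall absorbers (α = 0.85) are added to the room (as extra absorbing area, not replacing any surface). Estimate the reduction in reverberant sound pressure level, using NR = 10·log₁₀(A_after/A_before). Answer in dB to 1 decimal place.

5.7 dB

A_before = Σ Sᵢαᵢ = 60.2×0.06 + 60.2×0.04 + 15.6×0.28 + 55.9×0.02 + 17.1×0.09 + 6.2×0.76 = 17.757 sabins.
Treatment contributes 56.2·0.85 = 47.770 sabins.
A_after = 17.757 + 47.770 = 65.527 sabins.
Reduction = 10 log₁₀(A_after/A_before) = 10 log₁₀(3.6902) = 5.7 dB.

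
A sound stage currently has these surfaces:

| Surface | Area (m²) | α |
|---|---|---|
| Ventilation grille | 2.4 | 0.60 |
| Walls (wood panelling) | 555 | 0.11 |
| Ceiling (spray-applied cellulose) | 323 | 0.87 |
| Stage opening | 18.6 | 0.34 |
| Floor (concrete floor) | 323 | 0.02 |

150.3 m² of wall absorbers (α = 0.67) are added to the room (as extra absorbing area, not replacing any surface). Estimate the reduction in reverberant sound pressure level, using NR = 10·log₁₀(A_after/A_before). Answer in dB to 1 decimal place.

Total absorption A_before = 2.4×0.60 + 555×0.11 + 323×0.87 + 18.6×0.34 + 323×0.02
  = 1.440 + 61.050 + 281.010 + 6.324 + 6.460 = 356.284 m² sabins.
Treatment contributes 150.3·0.67 = 100.701 sabins.
New total A_after = 456.985 sabins.
Reduction = 10 log₁₀(A_after/A_before) = 10 log₁₀(1.2826) = 1.1 dB.

1.1 dB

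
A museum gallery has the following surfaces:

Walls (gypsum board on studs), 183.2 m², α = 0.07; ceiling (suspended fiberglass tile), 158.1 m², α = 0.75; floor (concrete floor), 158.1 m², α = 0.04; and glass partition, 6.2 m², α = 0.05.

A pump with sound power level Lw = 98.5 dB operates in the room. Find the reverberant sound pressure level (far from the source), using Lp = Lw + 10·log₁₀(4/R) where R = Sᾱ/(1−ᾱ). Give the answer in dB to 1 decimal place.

A = 138.033 sabins; S = 505.6 m².
ᾱ = 138.033/505.6 = 0.2730; R = Sᾱ/(1−ᾱ) = 138.033/(1−0.2730) = 189.867 m².
Lp = Lw + 10 log₁₀(4/R) = 98.5 -16.76 = 81.7 dB.

81.7 dB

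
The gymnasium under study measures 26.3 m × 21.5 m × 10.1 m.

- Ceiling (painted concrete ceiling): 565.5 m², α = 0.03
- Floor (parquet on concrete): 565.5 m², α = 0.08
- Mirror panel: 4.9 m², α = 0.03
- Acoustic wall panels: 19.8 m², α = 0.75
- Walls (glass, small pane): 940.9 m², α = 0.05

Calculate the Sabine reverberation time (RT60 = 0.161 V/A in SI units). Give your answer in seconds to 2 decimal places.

A = Σ Sᵢαᵢ = 565.5×0.03 + 565.5×0.08 + 4.9×0.03 + 19.8×0.75 + 940.9×0.05 = 124.247 sabins.
Volume V = 26.3 × 21.5 × 10.1 = 5711.045 m³.
T = 0.161 V/A = 0.161·5711.045/124.247 = 7.40 s.

7.40 s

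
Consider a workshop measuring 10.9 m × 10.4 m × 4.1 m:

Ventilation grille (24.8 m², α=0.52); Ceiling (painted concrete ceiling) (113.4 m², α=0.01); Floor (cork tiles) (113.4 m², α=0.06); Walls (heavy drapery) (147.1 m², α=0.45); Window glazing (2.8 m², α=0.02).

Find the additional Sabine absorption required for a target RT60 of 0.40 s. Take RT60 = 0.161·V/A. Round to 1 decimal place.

100.0 sabins

A₁ = Σ Sᵢαᵢ = 24.8·0.52 + 113.4·0.01 + 113.4·0.06 + 147.1·0.45 + 2.8·0.02 = 87.085 sabins.
Target A₂ = 0.161·464.776/0.40 = 187.072 sabins (V = 464.776 m³).
ΔA = A₂ − A₁ = 187.072 − 87.085 = 100.0 sabins.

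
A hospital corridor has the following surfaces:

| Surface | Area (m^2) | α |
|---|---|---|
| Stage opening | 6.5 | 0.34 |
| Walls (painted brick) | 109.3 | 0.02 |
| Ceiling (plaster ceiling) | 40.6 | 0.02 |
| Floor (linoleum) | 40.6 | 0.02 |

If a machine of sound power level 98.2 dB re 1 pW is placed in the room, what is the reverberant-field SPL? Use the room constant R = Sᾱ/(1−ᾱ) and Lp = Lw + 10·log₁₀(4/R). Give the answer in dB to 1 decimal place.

Σ(Sᵢαᵢ) = 6.5×0.34 + 109.3×0.02 + 40.6×0.02 + 40.6×0.02 = 6.020; total area S = 197.0 m^2.
ᾱ = 0.0306, so room constant R = A/(1−ᾱ) = 6.210 m^2.
Lp = 98.2 + 10·log₁₀(4/6.210) = 98.2 + (-1.91) = 96.3 dB.

96.3 dB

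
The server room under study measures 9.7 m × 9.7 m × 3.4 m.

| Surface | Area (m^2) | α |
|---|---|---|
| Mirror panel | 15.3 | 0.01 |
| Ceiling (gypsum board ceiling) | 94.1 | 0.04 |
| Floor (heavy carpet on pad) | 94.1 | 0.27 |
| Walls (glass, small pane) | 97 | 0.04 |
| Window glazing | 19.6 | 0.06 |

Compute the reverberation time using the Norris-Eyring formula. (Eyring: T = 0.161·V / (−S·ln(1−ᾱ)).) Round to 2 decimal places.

1.42 s

S = Σ Sᵢ = 320.1 m^2.
Σ(Sᵢαᵢ) = 15.3·0.01 + 94.1·0.04 + 94.1·0.27 + 97·0.04 + 19.6·0.06 = 34.380.
ᾱ = 34.380 / 320.1 = 0.1074.
−S·ln(1−ᾱ) = −320.1 × ln(1 − 0.1074) = 36.369.
V = 9.7 × 9.7 × 3.4 = 319.906 m³.
RT60 = 0.161 × 319.906 / 36.369 = 1.42 s.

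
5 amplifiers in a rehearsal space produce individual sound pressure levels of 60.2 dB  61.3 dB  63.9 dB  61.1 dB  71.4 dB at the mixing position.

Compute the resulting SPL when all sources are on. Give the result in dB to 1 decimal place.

73.0 dB

Sum in the linear (power) domain: Σ 10^(Lᵢ/10) = 10^(60.2/10) + 10^(61.3/10) + 10^(63.9/10) + 10^(61.1/10) + 10^(71.4/10) = 1.994e+07.
Back to dB: 10·log₁₀ Σ = 73.0 dB.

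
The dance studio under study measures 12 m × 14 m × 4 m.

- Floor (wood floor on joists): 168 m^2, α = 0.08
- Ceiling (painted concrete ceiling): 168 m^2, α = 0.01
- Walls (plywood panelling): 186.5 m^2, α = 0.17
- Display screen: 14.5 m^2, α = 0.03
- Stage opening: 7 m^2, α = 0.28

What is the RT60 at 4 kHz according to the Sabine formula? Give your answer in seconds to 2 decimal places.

Total absorption A = 168·0.08 + 168·0.01 + 186.5·0.17 + 14.5·0.03 + 7·0.28
  = 13.440 + 1.680 + 31.705 + 0.435 + 1.960 = 49.220 m^2 sabins.
V = 12·14·4 = 672 m³.
T = 0.161 V/A = 0.161·672/49.220 = 2.20 s.

2.20 seconds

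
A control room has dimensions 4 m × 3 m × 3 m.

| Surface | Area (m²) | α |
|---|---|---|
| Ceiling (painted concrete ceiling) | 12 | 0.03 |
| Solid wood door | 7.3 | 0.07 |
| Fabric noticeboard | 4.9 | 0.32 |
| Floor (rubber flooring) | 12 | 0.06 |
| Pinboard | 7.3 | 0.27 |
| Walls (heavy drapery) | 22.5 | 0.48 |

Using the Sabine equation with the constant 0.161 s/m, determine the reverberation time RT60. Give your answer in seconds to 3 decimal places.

A = Σ Sᵢαᵢ = 12·0.03 + 7.3·0.07 + 4.9·0.32 + 12·0.06 + 7.3·0.27 + 22.5·0.48 = 15.930 sabins.
Volume V = 4 × 3 × 3 = 36 m³.
RT60 = 0.161 · V / A = 0.161 × 36 / 15.930 = 0.364 s.

0.364 seconds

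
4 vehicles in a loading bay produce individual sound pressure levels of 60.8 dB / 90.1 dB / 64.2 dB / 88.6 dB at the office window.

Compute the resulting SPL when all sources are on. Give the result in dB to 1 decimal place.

Sum in the linear (power) domain: Σ 10^(Lᵢ/10) = 10^(60.8/10) + 10^(90.1/10) + 10^(64.2/10) + 10^(88.6/10) = 1.752e+09.
Back to dB: 10·log₁₀ Σ = 92.4 dB.

92.4 dB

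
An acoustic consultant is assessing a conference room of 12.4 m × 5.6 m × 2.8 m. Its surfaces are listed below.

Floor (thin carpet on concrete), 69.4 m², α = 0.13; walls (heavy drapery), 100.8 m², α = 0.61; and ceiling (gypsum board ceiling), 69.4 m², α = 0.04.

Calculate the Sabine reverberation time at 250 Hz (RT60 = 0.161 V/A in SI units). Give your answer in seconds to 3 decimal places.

0.427 seconds

Equivalent absorption area: A = 69.4·0.13 + 100.8·0.61 + 69.4·0.04 = 73.286 m².
V = 12.4·5.6·2.8 = 194.432 m³.
T = 0.161 V/A = 0.161·194.432/73.286 = 0.427 s.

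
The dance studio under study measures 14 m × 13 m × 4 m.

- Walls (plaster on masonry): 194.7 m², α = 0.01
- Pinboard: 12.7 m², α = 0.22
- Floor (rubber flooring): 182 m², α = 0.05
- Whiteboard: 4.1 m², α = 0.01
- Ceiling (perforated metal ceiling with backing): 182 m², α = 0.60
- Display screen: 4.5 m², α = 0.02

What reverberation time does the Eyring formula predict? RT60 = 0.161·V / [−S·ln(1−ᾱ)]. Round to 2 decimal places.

0.85 sec

Total surface area S = 194.7 + 12.7 + 182 + 4.1 + 182 + 4.5 = 580.0 m².
Σ(Sᵢαᵢ) = 194.7×0.01 + 12.7×0.22 + 182×0.05 + 4.1×0.01 + 182×0.60 + 4.5×0.02 = 123.172.
ᾱ = 123.172 / 580.0 = 0.2124.
Eyring denominator: −S ln(1−ᾱ) = 138.484.
V = 14 × 13 × 4 = 728 m³.
RT60 = 0.161 × 728 / 138.484 = 0.85 s.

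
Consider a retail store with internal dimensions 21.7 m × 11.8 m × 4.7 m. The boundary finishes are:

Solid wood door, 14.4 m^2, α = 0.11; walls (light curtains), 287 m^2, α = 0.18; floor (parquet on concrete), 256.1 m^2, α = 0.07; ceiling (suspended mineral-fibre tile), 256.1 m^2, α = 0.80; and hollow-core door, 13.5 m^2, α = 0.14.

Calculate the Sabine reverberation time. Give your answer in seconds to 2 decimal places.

0.70 sec

Summing Sᵢαᵢ: 1.584 + 51.660 + 17.927 + 204.880 + 1.890 → A = 277.941 sabins.
Room volume: 1203.482 m³.
RT60 = 0.161 · V / A = 0.161 × 1203.482 / 277.941 = 0.70 s.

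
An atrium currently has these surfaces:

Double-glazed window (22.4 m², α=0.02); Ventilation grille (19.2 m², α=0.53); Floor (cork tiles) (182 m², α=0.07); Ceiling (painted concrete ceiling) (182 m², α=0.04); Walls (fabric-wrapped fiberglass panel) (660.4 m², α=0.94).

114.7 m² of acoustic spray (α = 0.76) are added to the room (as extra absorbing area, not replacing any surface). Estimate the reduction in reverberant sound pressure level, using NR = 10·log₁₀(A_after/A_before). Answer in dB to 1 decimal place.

A_before = Σ Sᵢαᵢ = 22.4×0.02 + 19.2×0.53 + 182×0.07 + 182×0.04 + 660.4×0.94 = 651.420 sabins.
Treatment contributes 114.7·0.76 = 87.172 sabins.
New total A_after = 738.592 sabins.
Reduction = 10 log₁₀(A_after/A_before) = 10 log₁₀(1.1338) = 0.5 dB.

0.5 dB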